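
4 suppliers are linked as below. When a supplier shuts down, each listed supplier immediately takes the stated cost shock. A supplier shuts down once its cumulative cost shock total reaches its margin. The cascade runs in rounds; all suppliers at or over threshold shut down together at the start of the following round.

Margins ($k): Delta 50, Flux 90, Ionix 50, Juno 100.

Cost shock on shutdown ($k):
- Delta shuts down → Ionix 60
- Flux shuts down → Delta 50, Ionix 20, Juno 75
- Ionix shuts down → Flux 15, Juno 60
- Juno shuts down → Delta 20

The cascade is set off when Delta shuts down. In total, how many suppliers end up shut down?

2

Round 1 — Delta shuts down (initial).
  Ionix: +60 → 60 ≥ 50
Round 2 — Ionix shuts down.
  Flux: +15 → 15 < 90
  Juno: +60 → 60 < 100
No further shutdowns.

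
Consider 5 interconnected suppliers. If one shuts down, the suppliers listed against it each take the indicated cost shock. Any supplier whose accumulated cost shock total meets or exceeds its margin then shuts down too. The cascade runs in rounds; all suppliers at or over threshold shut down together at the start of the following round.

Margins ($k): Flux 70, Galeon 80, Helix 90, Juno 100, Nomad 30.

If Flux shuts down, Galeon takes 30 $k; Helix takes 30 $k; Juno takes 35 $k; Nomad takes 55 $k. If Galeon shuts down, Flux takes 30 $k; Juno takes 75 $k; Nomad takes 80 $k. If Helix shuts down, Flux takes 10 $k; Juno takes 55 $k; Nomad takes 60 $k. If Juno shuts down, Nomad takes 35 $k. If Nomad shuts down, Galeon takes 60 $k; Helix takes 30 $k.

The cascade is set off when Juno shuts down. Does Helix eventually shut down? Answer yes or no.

no

Round 1 — Juno shuts down (initial).
  Nomad: +35 → 35 ≥ 30
Round 2 — Nomad shuts down.
  Galeon: +60 → 60 < 80
  Helix: +30 → 30 < 90
No further shutdowns.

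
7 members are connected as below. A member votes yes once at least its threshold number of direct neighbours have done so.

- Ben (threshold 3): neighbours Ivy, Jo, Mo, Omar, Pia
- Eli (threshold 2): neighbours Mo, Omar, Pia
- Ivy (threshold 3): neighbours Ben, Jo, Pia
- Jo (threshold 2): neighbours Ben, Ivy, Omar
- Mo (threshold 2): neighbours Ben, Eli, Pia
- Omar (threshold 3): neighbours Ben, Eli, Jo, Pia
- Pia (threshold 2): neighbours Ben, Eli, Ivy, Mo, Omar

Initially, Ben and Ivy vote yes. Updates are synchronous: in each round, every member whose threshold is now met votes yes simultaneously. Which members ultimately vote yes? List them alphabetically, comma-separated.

Round 1 — Ben, Ivy vote yes (initial).
Round 2 — checking thresholds:
  Jo: 2 of 3 neighbours ≥ 2, votes yes.
  Mo: 1 of 3 neighbours < 2, not yet.
  Omar: 1 of 4 neighbours < 3, not yet.
  Pia: 2 of 5 neighbours ≥ 2, votes yes.
Round 3 — checking thresholds:
  Eli: 1 of 3 neighbours < 2, not yet.
  Mo: 2 of 3 neighbours ≥ 2, votes yes.
  Omar: 3 of 4 neighbours ≥ 3, votes yes.
Round 4 — checking thresholds:
  Eli: 3 of 3 neighbours ≥ 2, votes yes.
Round 5 — no new yes votes; cascade stops.

Ben, Eli, Ivy, Jo, Mo, Omar, Pia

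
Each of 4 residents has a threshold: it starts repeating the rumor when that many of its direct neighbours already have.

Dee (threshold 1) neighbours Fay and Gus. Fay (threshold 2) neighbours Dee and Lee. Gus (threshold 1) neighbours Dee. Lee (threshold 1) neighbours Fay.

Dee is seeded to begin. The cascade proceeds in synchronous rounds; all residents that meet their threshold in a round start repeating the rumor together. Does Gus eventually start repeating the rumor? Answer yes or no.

Round 1 — Dee starts repeating the rumor (initial).
Round 2 — checking thresholds:
  Fay: 1 of 2 neighbours < 2, below threshold.
  Gus: 1 of 1 neighbours ≥ 1, starts repeating the rumor.
Round 3 — no new spreads; cascade stops.

yes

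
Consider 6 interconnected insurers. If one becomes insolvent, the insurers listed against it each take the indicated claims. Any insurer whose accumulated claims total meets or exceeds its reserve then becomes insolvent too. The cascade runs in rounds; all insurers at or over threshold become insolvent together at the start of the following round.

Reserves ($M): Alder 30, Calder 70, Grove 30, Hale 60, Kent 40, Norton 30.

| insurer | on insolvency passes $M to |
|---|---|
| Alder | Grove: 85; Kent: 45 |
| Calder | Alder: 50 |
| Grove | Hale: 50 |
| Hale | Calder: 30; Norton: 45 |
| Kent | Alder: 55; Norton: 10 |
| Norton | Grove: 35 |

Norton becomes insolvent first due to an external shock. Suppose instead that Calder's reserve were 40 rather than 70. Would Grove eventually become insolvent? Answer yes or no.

yes

With Calder's reserve at 40:
Round 1 — Norton becomes insolvent (initial).
  Grove: +35 → 35 ≥ 30
Round 2 — Grove becomes insolvent.
  Hale: +50 → 50 < 60
No further insolvencies.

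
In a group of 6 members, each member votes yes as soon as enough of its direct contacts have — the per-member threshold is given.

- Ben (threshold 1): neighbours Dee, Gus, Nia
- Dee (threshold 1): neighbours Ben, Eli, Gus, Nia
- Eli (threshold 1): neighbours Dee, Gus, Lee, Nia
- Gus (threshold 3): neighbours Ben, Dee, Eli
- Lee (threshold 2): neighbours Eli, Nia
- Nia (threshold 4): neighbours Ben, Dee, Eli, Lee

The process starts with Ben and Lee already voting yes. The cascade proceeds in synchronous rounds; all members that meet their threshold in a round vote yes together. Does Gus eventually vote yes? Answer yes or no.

yes

Round 1 — Ben, Lee vote yes (initial).
Round 2 — checking thresholds:
  Dee: 1 of 4 neighbours ≥ 1, votes yes.
  Eli: 1 of 4 neighbours ≥ 1, votes yes.
  Gus: 1 of 3 neighbours < 3, not yet.
  Nia: 2 of 4 neighbours < 4, not yet.
Round 3 — checking thresholds:
  Gus: 3 of 3 neighbours ≥ 3, votes yes.
  Nia: 4 of 4 neighbours ≥ 4, votes yes.
Round 4 — no new yes votes; cascade stops.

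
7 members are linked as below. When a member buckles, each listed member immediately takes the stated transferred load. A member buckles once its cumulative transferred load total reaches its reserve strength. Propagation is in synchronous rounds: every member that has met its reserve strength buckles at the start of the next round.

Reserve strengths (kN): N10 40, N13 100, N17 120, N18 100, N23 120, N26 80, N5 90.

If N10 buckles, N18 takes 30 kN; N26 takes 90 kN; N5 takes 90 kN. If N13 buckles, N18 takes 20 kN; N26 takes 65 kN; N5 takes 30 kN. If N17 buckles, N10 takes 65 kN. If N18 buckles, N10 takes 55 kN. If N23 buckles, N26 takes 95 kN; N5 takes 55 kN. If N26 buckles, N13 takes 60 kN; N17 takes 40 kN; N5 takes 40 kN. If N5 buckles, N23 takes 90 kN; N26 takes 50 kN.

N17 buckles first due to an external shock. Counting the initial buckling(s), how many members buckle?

Round 1 — N17 buckles (initial).
  N10: +65 → 65 ≥ 40
Round 2 — N10 buckles.
  N18: +30 → 30 < 100
  N26: +90 → 90 ≥ 80
  N5: +90 → 90 ≥ 90
Round 3 — N26, N5 buckle.
  N13: +60 → 60 < 100
  N23: +90 → 90 < 120
No further bucklings.

4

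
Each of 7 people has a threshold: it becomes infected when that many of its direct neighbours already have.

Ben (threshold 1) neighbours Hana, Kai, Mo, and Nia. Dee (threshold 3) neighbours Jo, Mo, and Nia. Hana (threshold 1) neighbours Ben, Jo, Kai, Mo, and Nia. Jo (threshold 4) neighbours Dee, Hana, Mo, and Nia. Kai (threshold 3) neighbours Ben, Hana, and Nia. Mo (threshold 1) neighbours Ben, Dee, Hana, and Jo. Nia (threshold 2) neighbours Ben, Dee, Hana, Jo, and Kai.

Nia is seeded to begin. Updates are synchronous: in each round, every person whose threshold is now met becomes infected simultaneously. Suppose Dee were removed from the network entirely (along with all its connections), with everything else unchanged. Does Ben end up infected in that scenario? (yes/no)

With Dee removed:
Round 1 — Nia becomes infected (initial).
Round 2 — checking thresholds:
  Ben: 1 of 4 neighbours ≥ 1, becomes infected.
  Hana: 1 of 5 neighbours ≥ 1, becomes infected.
  Jo: 1 of 3 neighbours < 4, holds.
  Kai: 1 of 3 neighbours < 3, holds.
Round 3 — checking thresholds:
  Jo: 2 of 3 neighbours < 4, holds.
  Kai: 3 of 3 neighbours ≥ 3, becomes infected.
  Mo: 2 of 3 neighbours ≥ 1, becomes infected.
Round 4 — no new infections; cascade stops.

yes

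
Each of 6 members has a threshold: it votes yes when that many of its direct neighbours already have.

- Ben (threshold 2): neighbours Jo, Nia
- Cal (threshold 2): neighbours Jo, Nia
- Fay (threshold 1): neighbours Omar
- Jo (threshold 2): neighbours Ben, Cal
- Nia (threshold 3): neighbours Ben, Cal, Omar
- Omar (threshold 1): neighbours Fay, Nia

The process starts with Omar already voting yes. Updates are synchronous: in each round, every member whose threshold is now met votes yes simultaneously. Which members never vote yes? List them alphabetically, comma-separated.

Round 1 — Omar votes yes (initial).
Round 2 — checking thresholds:
  Fay: 1 of 1 neighbours ≥ 1, votes yes.
  Nia: 1 of 3 neighbours < 3, not yet.
Round 3 — no new yes votes; cascade stops.

Ben, Cal, Jo, Nia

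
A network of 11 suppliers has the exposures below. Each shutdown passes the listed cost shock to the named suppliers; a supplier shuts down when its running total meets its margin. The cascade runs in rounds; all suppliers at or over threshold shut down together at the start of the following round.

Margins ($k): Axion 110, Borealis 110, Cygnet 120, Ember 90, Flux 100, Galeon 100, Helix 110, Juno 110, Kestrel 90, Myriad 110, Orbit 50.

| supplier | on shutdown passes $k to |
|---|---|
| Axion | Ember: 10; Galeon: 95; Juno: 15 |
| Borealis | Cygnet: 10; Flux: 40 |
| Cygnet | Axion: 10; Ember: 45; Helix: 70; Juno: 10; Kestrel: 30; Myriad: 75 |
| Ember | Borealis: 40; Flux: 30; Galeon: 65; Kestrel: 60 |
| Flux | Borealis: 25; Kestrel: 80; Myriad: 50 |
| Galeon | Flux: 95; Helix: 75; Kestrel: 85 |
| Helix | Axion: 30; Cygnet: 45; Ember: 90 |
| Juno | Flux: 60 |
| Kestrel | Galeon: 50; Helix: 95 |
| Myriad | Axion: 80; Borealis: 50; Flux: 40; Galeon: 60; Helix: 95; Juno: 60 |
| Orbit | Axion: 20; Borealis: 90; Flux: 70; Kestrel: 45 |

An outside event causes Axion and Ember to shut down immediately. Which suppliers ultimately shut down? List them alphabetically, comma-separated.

Round 1 — Axion, Ember shut down (initial).
  Borealis: +40 → 40 < 110
  Flux: +30 → 30 < 100
  Galeon: +95+65 → 160 ≥ 100
  Juno: +15 → 15 < 110
  Kestrel: +60 → 60 < 90
Round 2 — Galeon shuts down.
  Flux: +95 → 125 ≥ 100
  Helix: +75 → 75 < 110
  Kestrel: +85 → 145 ≥ 90
Round 3 — Flux, Kestrel shut down.
  Borealis: +25 → 65 < 110
  Helix: +95 → 170 ≥ 110
  Myriad: +50 → 50 < 110
Round 4 — Helix shuts down.
  Cygnet: +45 → 45 < 120
No further shutdowns.

Axion, Ember, Flux, Galeon, Helix, Kestrel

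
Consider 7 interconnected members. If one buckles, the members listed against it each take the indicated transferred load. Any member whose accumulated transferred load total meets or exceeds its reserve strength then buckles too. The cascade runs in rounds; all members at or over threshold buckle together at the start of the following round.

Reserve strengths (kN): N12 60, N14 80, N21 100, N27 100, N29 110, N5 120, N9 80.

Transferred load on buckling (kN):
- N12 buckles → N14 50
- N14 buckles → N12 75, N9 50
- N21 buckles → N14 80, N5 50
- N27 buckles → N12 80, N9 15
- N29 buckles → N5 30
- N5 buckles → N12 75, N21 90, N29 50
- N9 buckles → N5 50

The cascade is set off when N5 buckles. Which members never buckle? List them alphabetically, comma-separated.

N14, N21, N27, N29, N9

Round 1 — N5 buckles (initial).
  N12: +75 → 75 ≥ 60
  N21: +90 → 90 < 100
  N29: +50 → 50 < 110
Round 2 — N12 buckles.
  N14: +50 → 50 < 80
No further bucklings.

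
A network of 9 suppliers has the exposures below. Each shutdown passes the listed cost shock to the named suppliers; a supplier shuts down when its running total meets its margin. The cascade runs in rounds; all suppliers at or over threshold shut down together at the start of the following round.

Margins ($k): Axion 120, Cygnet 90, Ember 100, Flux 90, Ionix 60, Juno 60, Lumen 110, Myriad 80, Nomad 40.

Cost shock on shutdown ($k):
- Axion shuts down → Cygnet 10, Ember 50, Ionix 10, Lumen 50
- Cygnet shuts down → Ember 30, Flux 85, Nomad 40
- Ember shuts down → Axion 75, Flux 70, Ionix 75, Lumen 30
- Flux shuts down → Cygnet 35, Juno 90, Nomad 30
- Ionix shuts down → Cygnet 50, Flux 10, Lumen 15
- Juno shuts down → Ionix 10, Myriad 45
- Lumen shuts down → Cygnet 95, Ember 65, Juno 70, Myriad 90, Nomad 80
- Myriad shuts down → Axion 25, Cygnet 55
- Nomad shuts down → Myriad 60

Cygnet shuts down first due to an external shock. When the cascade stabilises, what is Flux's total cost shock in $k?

85

Round 1 — Cygnet shuts down (initial).
  Ember: +30 → 30 < 100
  Flux: +85 → 85 < 90
  Nomad: +40 → 40 ≥ 40
Round 2 — Nomad shuts down.
  Myriad: +60 → 60 < 80
No further shutdowns.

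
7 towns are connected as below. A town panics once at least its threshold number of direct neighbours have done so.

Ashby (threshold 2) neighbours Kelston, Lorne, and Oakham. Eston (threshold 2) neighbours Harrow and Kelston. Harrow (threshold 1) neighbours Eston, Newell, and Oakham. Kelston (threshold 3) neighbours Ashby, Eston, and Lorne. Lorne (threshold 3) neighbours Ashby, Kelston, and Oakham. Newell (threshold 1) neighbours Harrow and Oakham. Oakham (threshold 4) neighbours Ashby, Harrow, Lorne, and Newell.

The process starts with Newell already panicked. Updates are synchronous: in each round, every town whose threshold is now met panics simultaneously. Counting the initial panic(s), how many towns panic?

2

Round 1 — Newell panics (initial).
Round 2 — checking thresholds:
  Harrow: 1 of 3 neighbours ≥ 1, panics.
  Oakham: 1 of 4 neighbours < 4, not yet.
Round 3 — no new panics; cascade stops.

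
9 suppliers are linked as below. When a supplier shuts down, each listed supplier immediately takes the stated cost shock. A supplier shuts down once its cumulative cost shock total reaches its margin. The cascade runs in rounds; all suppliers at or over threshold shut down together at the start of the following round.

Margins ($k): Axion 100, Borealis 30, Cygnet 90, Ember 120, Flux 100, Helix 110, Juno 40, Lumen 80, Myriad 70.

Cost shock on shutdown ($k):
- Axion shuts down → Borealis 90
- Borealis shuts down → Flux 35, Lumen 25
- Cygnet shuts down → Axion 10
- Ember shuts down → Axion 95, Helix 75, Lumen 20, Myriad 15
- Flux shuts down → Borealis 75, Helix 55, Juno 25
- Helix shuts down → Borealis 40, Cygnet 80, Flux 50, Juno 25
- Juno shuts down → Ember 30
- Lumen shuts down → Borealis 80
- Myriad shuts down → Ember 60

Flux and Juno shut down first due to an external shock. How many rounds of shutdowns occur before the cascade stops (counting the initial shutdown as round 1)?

Round 1 — Flux, Juno shut down (initial).
  Borealis: +75 → 75 ≥ 30
  Ember: +30 → 30 < 120
  Helix: +55 → 55 < 110
Round 2 — Borealis shuts down.
  Lumen: +25 → 25 < 80
No further shutdowns.

2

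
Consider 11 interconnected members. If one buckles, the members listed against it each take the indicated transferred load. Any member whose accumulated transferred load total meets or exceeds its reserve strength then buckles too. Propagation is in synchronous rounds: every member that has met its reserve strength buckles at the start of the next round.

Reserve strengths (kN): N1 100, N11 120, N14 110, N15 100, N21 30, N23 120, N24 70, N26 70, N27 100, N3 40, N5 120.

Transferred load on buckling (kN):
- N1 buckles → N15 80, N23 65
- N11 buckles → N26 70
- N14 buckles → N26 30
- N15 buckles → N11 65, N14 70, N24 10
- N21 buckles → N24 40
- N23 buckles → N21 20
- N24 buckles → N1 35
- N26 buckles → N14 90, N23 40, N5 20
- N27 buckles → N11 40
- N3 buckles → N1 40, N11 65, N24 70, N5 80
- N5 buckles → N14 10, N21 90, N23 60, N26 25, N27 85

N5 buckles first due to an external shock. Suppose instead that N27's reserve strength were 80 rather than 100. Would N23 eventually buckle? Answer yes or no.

With N27's reserve strength at 80:
Round 1 — N5 buckles (initial).
  N14: +10 → 10 < 110
  N21: +90 → 90 ≥ 30
  N23: +60 → 60 < 120
  N26: +25 → 25 < 70
  N27: +85 → 85 ≥ 80
Round 2 — N21, N27 buckle.
  N11: +40 → 40 < 120
  N24: +40 → 40 < 70
No further bucklings.

no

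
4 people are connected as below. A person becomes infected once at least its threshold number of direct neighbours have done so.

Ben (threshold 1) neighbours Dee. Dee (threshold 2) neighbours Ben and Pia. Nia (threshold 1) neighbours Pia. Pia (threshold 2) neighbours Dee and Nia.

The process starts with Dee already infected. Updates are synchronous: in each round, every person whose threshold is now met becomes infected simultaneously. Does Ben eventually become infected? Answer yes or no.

Round 1 — Dee becomes infected (initial).
Round 2 — checking thresholds:
  Ben: 1 of 1 neighbours ≥ 1, becomes infected.
  Pia: 1 of 2 neighbours < 2, below threshold.
Round 3 — no new infections; cascade stops.

yes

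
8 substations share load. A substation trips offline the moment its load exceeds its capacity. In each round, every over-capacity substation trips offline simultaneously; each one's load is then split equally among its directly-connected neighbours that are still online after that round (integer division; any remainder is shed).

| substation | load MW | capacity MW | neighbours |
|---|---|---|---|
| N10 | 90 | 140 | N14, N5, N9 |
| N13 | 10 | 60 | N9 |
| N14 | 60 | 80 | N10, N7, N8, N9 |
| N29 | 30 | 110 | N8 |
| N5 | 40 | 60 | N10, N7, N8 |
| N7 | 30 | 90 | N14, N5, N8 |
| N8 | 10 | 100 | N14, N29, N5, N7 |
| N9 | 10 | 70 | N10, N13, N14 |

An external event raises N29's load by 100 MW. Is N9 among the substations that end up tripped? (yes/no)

Round 1 — N29 at 130 > 110. N29 trips offline.
  N29 sheds 130 MW to N8: 130 each.
    N8: 10+130 = 140 > 100
Round 2 — N8 trips offline.
  N8 sheds 140 MW to N14, N5, N7: 46 each (2 lost).
    N14: 60+46 = 106 > 80
    N5: 40+46 = 86 > 60
    N7: 30+46 = 76 ≤ 90
Round 3 — N14, N5 trip offline.
  N14 sheds 106 MW to N10, N7, N9: 35 each (1 lost).
    N10: 90+35 = 125 ≤ 140
    N7: 76+35 = 111 > 90
    N9: 10+35 = 45 ≤ 70
  N5 sheds 86 MW to N10, N7: 43 each.
    N10: 125+43 = 168 > 140
    N7: 111+43 = 154 > 90
Round 4 — N10, N7 trip offline.
  N10 sheds 168 MW to N9: 168 each.
    N9: 45+168 = 213 > 70
  N7 sheds 154 MW: no online neighbours, lost.
Round 5 — N9 trips offline.
  N9 sheds 213 MW to N13: 213 each.
    N13: 10+213 = 223 > 60
Round 6 — N13 trips offline.
  N13 sheds 223 MW: no online neighbours, lost.
No further trips.

yes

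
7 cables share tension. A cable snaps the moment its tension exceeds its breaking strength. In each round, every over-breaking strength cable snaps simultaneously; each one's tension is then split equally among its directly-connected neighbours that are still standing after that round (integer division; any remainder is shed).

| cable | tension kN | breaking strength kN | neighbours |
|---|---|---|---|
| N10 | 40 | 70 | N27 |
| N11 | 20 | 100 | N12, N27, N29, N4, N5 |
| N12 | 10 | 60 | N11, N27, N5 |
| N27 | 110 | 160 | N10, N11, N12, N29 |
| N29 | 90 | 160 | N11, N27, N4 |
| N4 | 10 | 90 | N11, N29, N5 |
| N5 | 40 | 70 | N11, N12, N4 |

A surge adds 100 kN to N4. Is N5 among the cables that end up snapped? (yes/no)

yes

Round 1 — N4 at 110 > 90. N4 snaps.
  N4 sheds 110 kN to N11, N29, N5: 36 each (2 lost).
    N11: 20+36 = 56 ≤ 100
    N29: 90+36 = 126 ≤ 160
    N5: 40+36 = 76 > 70
Round 2 — N5 snaps.
  N5 sheds 76 kN to N11, N12: 38 each.
    N11: 56+38 = 94 ≤ 100
    N12: 10+38 = 48 ≤ 60
No further breaks.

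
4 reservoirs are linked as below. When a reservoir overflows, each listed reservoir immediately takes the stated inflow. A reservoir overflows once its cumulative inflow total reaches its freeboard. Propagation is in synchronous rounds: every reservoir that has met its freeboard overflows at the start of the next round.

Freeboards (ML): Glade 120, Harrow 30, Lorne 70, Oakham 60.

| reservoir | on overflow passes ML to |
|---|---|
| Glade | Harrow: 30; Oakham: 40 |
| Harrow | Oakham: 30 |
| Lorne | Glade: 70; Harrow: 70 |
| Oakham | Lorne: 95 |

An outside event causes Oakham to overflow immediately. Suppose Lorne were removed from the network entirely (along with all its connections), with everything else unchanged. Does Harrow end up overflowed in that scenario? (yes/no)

With Lorne removed:
Round 1 — Oakham overflows (initial).
No further overflows.

no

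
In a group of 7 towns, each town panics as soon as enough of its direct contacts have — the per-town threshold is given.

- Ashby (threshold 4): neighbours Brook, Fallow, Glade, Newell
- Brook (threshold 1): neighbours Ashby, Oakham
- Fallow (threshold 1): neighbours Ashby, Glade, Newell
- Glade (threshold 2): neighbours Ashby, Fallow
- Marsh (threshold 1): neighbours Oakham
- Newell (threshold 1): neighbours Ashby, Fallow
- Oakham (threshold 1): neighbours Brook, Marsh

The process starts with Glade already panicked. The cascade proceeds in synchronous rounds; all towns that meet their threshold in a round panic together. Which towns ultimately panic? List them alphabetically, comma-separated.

Fallow, Glade, Newell

Round 1 — Glade panics (initial).
Round 2 — checking thresholds:
  Ashby: 1 of 4 neighbours < 4, not yet.
  Fallow: 1 of 3 neighbours ≥ 1, panics.
Round 3 — checking thresholds:
  Ashby: 2 of 4 neighbours < 4, not yet.
  Newell: 1 of 2 neighbours ≥ 1, panics.
Round 4 — no new panics; cascade stops.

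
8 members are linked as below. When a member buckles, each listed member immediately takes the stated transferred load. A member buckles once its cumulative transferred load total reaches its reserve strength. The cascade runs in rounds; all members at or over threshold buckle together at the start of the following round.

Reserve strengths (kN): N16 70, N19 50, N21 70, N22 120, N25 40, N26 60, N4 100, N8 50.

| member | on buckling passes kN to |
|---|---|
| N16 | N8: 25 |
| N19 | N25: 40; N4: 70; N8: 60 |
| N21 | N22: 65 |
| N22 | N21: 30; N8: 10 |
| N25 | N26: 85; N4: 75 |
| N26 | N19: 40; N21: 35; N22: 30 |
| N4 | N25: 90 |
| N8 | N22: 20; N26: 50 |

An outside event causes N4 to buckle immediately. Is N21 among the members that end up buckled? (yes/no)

Round 1 — N4 buckles (initial).
  N25: +90 → 90 ≥ 40
Round 2 — N25 buckles.
  N26: +85 → 85 ≥ 60
Round 3 — N26 buckles.
  N19: +40 → 40 < 50
  N21: +35 → 35 < 70
  N22: +30 → 30 < 120
No further bucklings.

no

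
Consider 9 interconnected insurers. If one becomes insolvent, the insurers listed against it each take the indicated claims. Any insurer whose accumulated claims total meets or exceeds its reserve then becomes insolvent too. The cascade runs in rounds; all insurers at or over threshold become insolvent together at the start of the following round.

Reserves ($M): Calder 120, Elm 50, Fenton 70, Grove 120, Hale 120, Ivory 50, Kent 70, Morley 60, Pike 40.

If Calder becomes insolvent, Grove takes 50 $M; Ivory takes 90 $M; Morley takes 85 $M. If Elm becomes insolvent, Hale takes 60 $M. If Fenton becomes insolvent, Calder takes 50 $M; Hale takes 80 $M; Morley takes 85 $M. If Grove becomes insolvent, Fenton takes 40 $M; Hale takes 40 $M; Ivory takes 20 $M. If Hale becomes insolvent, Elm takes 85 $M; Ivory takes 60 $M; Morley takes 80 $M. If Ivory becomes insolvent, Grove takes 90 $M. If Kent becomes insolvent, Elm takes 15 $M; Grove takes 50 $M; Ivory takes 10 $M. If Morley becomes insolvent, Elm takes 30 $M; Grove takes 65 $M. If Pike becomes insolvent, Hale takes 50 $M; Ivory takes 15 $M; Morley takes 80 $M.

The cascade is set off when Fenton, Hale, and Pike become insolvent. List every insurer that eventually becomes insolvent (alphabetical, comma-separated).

Elm, Fenton, Grove, Hale, Ivory, Morley, Pike

Round 1 — Fenton, Hale, Pike become insolvent (initial).
  Calder: +50 → 50 < 120
  Elm: +85 → 85 ≥ 50
  Ivory: +60+15 → 75 ≥ 50
  Morley: +85+80+80 → 245 ≥ 60
Round 2 — Elm, Ivory, Morley become insolvent.
  Grove: +90+65 → 155 ≥ 120
Round 3 — Grove becomes insolvent.
No further insolvencies.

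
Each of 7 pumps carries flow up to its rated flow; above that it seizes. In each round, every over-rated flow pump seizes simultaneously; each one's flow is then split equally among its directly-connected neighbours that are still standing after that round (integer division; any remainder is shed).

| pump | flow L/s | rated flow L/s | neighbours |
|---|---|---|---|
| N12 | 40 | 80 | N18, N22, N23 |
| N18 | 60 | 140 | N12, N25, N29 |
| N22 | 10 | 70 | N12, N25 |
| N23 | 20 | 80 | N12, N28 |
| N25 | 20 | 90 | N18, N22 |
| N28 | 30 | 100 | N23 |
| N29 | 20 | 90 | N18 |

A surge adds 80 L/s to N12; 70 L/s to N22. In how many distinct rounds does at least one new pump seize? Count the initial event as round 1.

4

Round 1 — N12 at 120 > 80; N22 at 80 > 70. N12, N22 seize.
  N12 sheds 120 L/s to N18, N23: 60 each.
    N18: 60+60 = 120 ≤ 140
    N23: 20+60 = 80 ≤ 80
  N22 sheds 80 L/s to N25: 80 each.
    N25: 20+80 = 100 > 90
Round 2 — N25 seizes.
  N25 sheds 100 L/s to N18: 100 each.
    N18: 120+100 = 220 > 140
Round 3 — N18 seizes.
  N18 sheds 220 L/s to N29: 220 each.
    N29: 20+220 = 240 > 90
Round 4 — N29 seizes.
  N29 sheds 240 L/s: no online neighbours, lost.
No further seizures.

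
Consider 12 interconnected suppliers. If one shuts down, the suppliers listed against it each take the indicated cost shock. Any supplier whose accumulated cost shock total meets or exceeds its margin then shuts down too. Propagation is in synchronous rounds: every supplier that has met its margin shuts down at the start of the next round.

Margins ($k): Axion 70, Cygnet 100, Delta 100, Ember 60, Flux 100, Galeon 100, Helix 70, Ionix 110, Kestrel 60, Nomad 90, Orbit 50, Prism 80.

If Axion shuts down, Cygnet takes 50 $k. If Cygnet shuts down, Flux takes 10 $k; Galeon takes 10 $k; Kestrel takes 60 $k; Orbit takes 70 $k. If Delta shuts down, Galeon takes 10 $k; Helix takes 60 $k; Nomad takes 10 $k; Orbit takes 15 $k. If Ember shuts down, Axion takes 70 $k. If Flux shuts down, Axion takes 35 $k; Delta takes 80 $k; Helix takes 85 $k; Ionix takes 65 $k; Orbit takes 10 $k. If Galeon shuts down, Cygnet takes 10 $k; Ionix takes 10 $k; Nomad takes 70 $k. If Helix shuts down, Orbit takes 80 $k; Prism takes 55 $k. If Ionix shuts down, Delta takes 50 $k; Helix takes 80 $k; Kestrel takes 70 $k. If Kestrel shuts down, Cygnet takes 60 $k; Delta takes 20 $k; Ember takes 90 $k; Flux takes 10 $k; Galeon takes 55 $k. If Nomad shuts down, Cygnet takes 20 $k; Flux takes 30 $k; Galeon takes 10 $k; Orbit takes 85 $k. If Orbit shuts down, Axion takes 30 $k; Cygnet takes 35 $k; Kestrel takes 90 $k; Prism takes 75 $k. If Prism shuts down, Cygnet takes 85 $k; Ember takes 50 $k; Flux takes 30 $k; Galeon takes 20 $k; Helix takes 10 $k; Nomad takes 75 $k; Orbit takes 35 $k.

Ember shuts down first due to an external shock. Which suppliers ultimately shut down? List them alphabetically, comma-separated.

Axion, Ember

Round 1 — Ember shuts down (initial).
  Axion: +70 → 70 ≥ 70
Round 2 — Axion shuts down.
  Cygnet: +50 → 50 < 100
No further shutdowns.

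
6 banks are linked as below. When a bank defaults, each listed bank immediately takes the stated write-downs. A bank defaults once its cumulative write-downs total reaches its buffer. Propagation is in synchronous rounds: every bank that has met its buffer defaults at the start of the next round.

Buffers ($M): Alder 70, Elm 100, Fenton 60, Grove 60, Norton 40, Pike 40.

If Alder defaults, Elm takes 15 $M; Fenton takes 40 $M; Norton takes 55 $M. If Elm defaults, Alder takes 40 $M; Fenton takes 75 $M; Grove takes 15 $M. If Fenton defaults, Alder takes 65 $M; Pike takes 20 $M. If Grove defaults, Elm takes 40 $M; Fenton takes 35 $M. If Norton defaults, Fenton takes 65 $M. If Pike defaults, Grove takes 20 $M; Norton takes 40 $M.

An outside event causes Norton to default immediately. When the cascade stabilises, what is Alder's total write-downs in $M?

Round 1 — Norton defaults (initial).
  Fenton: +65 → 65 ≥ 60
Round 2 — Fenton defaults.
  Alder: +65 → 65 < 70
  Pike: +20 → 20 < 40
No further defaults.

65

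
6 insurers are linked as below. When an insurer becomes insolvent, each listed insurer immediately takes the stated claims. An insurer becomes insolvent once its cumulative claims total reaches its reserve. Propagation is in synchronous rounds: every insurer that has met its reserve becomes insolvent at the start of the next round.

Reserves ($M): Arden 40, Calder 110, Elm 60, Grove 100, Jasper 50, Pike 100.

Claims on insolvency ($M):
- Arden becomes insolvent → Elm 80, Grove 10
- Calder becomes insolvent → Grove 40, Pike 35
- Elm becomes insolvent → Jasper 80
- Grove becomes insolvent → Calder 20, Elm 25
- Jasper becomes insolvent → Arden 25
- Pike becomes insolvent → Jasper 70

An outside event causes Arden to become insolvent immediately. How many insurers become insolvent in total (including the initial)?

Round 1 — Arden becomes insolvent (initial).
  Elm: +80 → 80 ≥ 60
  Grove: +10 → 10 < 100
Round 2 — Elm becomes insolvent.
  Jasper: +80 → 80 ≥ 50
Round 3 — Jasper becomes insolvent.
No further insolvencies.

3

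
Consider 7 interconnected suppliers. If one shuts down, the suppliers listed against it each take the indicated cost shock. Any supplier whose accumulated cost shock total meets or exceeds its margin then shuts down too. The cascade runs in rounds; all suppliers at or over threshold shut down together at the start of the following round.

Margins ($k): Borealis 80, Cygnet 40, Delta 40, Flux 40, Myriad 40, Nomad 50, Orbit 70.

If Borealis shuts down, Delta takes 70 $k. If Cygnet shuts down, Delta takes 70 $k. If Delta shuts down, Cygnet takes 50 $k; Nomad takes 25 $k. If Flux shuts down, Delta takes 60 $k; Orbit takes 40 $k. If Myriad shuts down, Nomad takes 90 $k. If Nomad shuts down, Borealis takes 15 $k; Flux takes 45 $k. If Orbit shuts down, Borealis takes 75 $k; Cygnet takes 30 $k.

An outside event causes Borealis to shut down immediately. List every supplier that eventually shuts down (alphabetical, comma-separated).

Borealis, Cygnet, Delta

Round 1 — Borealis shuts down (initial).
  Delta: +70 → 70 ≥ 40
Round 2 — Delta shuts down.
  Cygnet: +50 → 50 ≥ 40
  Nomad: +25 → 25 < 50
Round 3 — Cygnet shuts down.
No further shutdowns.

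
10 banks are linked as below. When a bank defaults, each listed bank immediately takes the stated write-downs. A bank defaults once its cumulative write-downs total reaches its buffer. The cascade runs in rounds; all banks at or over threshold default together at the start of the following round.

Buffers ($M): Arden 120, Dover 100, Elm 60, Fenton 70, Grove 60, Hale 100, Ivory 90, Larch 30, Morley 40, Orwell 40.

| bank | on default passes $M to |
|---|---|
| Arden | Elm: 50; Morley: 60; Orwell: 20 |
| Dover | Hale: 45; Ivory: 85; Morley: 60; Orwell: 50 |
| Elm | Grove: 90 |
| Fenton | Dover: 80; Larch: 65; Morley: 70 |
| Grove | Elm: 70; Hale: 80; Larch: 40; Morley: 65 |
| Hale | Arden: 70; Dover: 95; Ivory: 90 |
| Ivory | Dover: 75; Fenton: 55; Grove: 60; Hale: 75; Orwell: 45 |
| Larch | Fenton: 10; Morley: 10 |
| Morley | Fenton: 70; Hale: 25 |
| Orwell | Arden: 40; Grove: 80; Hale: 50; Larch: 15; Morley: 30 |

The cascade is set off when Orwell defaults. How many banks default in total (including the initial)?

9

Round 1 — Orwell defaults (initial).
  Arden: +40 → 40 < 120
  Grove: +80 → 80 ≥ 60
  Hale: +50 → 50 < 100
  Larch: +15 → 15 < 30
  Morley: +30 → 30 < 40
Round 2 — Grove defaults.
  Elm: +70 → 70 ≥ 60
  Hale: +80 → 130 ≥ 100
  Larch: +40 → 55 ≥ 30
  Morley: +65 → 95 ≥ 40
Round 3 — Elm, Hale, Larch, Morley default.
  Arden: +70 → 110 < 120
  Dover: +95 → 95 < 100
  Fenton: +10+70 → 80 ≥ 70
  Ivory: +90 → 90 ≥ 90
Round 4 — Fenton, Ivory default.
  Dover: +80+75 → 250 ≥ 100
Round 5 — Dover defaults.
No further defaults.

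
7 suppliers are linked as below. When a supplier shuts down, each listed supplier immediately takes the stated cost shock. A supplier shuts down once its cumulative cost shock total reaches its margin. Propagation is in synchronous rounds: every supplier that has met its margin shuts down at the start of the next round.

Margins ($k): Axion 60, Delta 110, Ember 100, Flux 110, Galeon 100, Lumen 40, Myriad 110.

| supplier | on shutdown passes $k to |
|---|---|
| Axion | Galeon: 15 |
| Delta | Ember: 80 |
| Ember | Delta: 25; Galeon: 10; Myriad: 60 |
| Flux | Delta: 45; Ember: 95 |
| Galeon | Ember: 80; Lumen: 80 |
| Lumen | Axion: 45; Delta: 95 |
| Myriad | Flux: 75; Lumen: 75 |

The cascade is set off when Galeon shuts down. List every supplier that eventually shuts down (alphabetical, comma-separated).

Galeon, Lumen

Round 1 — Galeon shuts down (initial).
  Ember: +80 → 80 < 100
  Lumen: +80 → 80 ≥ 40
Round 2 — Lumen shuts down.
  Axion: +45 → 45 < 60
  Delta: +95 → 95 < 110
No further shutdowns.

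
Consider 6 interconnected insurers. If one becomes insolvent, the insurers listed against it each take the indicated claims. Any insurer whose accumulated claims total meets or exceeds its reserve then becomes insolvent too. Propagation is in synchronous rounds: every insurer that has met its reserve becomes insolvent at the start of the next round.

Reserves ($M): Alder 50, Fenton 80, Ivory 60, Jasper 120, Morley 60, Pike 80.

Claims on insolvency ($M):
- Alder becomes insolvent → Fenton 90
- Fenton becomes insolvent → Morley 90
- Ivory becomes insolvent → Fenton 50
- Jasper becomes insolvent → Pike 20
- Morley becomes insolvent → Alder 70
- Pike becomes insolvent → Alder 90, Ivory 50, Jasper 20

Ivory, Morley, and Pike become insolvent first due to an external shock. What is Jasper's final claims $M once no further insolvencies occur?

20

Round 1 — Ivory, Morley, Pike become insolvent (initial).
  Alder: +70+90 → 160 ≥ 50
  Fenton: +50 → 50 < 80
  Jasper: +20 → 20 < 120
Round 2 — Alder becomes insolvent.
  Fenton: +90 → 140 ≥ 80
Round 3 — Fenton becomes insolvent.
No further insolvencies.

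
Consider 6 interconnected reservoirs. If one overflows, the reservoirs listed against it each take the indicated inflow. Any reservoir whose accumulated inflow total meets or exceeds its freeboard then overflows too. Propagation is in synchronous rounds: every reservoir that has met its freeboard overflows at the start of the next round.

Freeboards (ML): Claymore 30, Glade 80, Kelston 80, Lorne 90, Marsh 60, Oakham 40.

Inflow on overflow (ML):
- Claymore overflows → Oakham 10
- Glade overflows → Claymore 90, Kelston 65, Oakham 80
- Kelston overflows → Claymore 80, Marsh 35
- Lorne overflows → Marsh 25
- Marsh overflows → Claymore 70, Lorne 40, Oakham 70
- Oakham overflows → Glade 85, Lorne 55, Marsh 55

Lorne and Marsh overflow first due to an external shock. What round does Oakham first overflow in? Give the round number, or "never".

2

Round 1 — Lorne, Marsh overflow (initial).
  Claymore: +70 → 70 ≥ 30
  Oakham: +70 → 70 ≥ 40
Round 2 — Claymore, Oakham overflow.
  Glade: +85 → 85 ≥ 80
Round 3 — Glade overflows.
  Kelston: +65 → 65 < 80
No further overflows.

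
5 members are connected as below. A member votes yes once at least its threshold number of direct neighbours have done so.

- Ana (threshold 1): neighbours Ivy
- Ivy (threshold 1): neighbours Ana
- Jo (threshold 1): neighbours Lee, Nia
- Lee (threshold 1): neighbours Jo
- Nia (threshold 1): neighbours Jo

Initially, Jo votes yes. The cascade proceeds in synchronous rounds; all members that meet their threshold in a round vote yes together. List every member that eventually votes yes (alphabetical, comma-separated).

Jo, Lee, Nia

Round 1 — Jo votes yes (initial).
Round 2 — checking thresholds:
  Lee: 1 of 1 neighbours ≥ 1, votes yes.
  Nia: 1 of 1 neighbours ≥ 1, votes yes.
Round 3 — no new yes votes; cascade stops.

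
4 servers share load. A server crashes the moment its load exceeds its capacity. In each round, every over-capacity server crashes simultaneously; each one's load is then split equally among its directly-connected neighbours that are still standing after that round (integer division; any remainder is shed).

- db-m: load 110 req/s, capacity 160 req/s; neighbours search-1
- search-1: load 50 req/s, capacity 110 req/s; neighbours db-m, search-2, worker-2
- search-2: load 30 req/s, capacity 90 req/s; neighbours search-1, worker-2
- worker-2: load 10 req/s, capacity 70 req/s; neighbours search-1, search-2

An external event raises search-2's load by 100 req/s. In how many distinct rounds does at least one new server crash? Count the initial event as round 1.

3

Round 1 — search-2 at 130 > 90. search-2 crashes.
  search-2 sheds 130 req/s to search-1, worker-2: 65 each.
    search-1: 50+65 = 115 > 110
    worker-2: 10+65 = 75 > 70
Round 2 — search-1, worker-2 crash.
  search-1 sheds 115 req/s to db-m: 115 each.
    db-m: 110+115 = 225 > 160
  worker-2 sheds 75 req/s: no online neighbours, lost.
Round 3 — db-m crashes.
  db-m sheds 225 req/s: no online neighbours, lost.
No further crashes.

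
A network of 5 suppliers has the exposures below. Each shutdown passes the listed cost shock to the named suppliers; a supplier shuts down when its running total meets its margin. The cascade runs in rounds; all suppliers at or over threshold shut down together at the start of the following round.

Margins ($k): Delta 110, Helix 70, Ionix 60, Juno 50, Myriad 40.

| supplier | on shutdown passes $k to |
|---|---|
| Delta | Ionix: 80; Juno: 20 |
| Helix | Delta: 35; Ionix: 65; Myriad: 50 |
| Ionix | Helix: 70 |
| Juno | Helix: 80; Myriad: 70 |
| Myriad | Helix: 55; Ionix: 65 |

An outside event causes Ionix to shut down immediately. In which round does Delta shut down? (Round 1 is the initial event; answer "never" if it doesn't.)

never

Round 1 — Ionix shuts down (initial).
  Helix: +70 → 70 ≥ 70
Round 2 — Helix shuts down.
  Delta: +35 → 35 < 110
  Myriad: +50 → 50 ≥ 40
Round 3 — Myriad shuts down.
No further shutdowns.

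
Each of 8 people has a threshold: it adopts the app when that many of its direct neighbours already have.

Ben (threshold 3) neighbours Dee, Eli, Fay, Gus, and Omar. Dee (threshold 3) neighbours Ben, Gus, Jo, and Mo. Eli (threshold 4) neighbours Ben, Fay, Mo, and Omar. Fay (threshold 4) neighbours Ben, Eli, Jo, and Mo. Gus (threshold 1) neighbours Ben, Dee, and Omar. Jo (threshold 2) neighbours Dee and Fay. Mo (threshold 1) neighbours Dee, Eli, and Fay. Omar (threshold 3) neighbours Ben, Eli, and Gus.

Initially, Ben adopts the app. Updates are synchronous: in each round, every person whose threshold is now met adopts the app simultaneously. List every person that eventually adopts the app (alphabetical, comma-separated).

Ben, Gus

Round 1 — Ben adopts the app (initial).
Round 2 — checking thresholds:
  Dee: 1 of 4 neighbours < 3, holds.
  Eli: 1 of 4 neighbours < 4, holds.
  Fay: 1 of 4 neighbours < 4, holds.
  Gus: 1 of 3 neighbours ≥ 1, adopts the app.
  Omar: 1 of 3 neighbours < 3, holds.
Round 3 — no new adoptions; cascade stops.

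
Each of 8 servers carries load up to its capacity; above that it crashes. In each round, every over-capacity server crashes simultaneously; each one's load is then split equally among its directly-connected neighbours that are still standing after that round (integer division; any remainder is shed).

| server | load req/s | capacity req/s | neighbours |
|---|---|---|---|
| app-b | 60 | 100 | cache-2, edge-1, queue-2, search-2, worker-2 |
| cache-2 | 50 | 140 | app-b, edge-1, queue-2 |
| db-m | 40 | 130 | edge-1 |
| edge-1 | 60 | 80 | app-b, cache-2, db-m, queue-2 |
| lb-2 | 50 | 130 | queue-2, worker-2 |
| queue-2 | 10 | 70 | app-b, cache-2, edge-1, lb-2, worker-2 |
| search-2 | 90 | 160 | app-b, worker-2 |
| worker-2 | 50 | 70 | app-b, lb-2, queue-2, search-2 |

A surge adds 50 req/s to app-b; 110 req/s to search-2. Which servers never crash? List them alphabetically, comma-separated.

Round 1 — app-b at 110 > 100; search-2 at 200 > 160. app-b, search-2 crash.
  app-b sheds 110 req/s to cache-2, edge-1, queue-2, worker-2: 27 each (2 lost).
    cache-2: 50+27 = 77 ≤ 140
    edge-1: 60+27 = 87 > 80
    queue-2: 10+27 = 37 ≤ 70
    worker-2: 50+27 = 77 > 70
  search-2 sheds 200 req/s to worker-2: 200 each.
    worker-2: 77+200 = 277 > 70
Round 2 — edge-1, worker-2 crash.
  edge-1 sheds 87 req/s to cache-2, db-m, queue-2: 29 each.
    cache-2: 77+29 = 106 ≤ 140
    db-m: 40+29 = 69 ≤ 130
    queue-2: 37+29 = 66 ≤ 70
  worker-2 sheds 277 req/s to lb-2, queue-2: 138 each (1 lost).
    lb-2: 50+138 = 188 > 130
    queue-2: 66+138 = 204 > 70
Round 3 — lb-2, queue-2 crash.
  lb-2 sheds 188 req/s: no online neighbours, lost.
  queue-2 sheds 204 req/s to cache-2: 204 each.
    cache-2: 106+204 = 310 > 140
Round 4 — cache-2 crashes.
  cache-2 sheds 310 req/s: no online neighbours, lost.
No further crashes.

db-m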